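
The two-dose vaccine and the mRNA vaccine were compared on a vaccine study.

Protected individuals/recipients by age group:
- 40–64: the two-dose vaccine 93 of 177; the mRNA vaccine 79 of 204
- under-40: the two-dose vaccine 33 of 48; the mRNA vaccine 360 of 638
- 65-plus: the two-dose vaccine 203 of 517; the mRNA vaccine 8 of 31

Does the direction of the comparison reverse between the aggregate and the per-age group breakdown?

40–64: the two-dose vaccine 93/177 = 52.5%, the mRNA vaccine 79/204 = 38.7% → the two-dose vaccine
Under-40: the two-dose vaccine 33/48 = 68.8%, the mRNA vaccine 360/638 = 56.4% → the two-dose vaccine
65-plus: the two-dose vaccine 203/517 = 39.3%, the mRNA vaccine 8/31 = 25.8% → the two-dose vaccine
Overall: the two-dose vaccine 329/742 = 44.3%, the mRNA vaccine 447/873 = 51.2% → the mRNA vaccine
The two-dose vaccine wins each age group but the mRNA vaccine wins overall — the comparison reverses. The two-dose vaccine's recipients skew toward 65-plus, which has a lower base rate.

Yes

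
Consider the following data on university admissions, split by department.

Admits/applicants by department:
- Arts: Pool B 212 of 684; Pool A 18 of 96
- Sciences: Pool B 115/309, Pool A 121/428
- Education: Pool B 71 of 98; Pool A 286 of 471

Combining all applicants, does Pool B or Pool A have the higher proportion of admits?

Arts: Pool B 212/684 = 31.0%, Pool A 18/96 = 18.8% → Pool B
Sciences: Pool B 115/309 = 37.2%, Pool A 121/428 = 28.3% → Pool B
Education: Pool B 71/98 = 72.4%, Pool A 286/471 = 60.7% → Pool B
Overall: Pool B 398/1091 = 36.5%, Pool A 425/995 = 42.7% → Pool A
(Pool B wins every department group but Pool A wins overall — Pool B's applicants skew toward the low-rate Arts group.)

Pool A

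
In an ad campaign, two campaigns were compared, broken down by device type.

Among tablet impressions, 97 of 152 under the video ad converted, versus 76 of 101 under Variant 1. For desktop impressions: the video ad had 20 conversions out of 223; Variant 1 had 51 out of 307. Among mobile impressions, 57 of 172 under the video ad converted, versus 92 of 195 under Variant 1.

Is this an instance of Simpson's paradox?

No

Tablet: the video ad 97/152 = 63.8%, Variant 1 76/101 = 75.2% → Variant 1
Desktop: the video ad 20/223 = 9.0%, Variant 1 51/307 = 16.6% → Variant 1
Mobile: the video ad 57/172 = 33.1%, Variant 1 92/195 = 47.2% → Variant 1
Overall: the video ad 174/547 = 31.8%, Variant 1 219/603 = 36.3% → Variant 1
Variant 1 wins overall and in every device group — no reversal.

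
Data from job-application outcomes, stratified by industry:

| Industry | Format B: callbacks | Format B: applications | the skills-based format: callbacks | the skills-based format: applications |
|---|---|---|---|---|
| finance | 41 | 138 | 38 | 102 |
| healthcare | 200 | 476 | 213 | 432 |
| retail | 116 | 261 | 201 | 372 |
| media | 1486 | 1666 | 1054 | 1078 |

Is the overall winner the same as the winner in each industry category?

Finance: Format B 41/138 = 29.7%, the skills-based format 38/102 = 37.3% → the skills-based format
Healthcare: Format B 200/476 = 42.0%, the skills-based format 213/432 = 49.3% → the skills-based format
Retail: Format B 116/261 = 44.4%, the skills-based format 201/372 = 54.0% → the skills-based format
Media: Format B 1486/1666 = 89.2%, the skills-based format 1054/1078 = 97.8% → the skills-based format
Overall: Format B 1843/2541 = 72.5%, the skills-based format 1506/1984 = 75.9% → the skills-based format
The skills-based format wins overall and in every industry group — no reversal.

Yes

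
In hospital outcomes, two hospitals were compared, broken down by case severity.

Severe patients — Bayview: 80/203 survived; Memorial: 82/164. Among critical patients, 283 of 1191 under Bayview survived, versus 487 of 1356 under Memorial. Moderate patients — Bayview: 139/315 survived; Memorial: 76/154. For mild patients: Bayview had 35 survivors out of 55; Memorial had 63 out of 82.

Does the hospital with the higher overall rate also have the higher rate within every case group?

Yes

Severe: Bayview 80/203 = 39.4%, Memorial 82/164 = 50.0% → Memorial
Critical: Bayview 283/1191 = 23.8%, Memorial 487/1356 = 35.9% → Memorial
Moderate: Bayview 139/315 = 44.1%, Memorial 76/154 = 49.4% → Memorial
Mild: Bayview 35/55 = 63.6%, Memorial 63/82 = 76.8% → Memorial
Overall: Bayview 537/1764 = 30.4%, Memorial 708/1756 = 40.3% → Memorial
Memorial wins overall and in every case group — no reversal.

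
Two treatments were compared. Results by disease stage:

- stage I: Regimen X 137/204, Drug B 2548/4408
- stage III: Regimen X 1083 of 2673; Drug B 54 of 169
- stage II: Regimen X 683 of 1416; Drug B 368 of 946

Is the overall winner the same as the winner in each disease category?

Stage I: Regimen X 137/204 = 67.2%, Drug B 2548/4408 = 57.8% → Regimen X
Stage III: Regimen X 1083/2673 = 40.5%, Drug B 54/169 = 32.0% → Regimen X
Stage II: Regimen X 683/1416 = 48.2%, Drug B 368/946 = 38.9% → Regimen X
Overall: Regimen X 1903/4293 = 44.3%, Drug B 2970/5523 = 53.8% → Drug B
Regimen X wins each disease group but Drug B wins overall — the comparison reverses. Regimen X's patients skew toward stage III, which has a lower base rate.

No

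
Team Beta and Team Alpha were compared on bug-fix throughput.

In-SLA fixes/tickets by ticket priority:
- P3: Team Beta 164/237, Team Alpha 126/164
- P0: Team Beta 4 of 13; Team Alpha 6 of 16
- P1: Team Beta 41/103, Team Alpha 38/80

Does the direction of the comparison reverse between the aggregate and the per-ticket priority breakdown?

No

P3: Team Beta 164/237 = 69.2%, Team Alpha 126/164 = 76.8% → Team Alpha
P0: Team Beta 4/13 = 30.8%, Team Alpha 6/16 = 37.5% → Team Alpha
P1: Team Beta 41/103 = 39.8%, Team Alpha 38/80 = 47.5% → Team Alpha
Overall: Team Beta 209/353 = 59.2%, Team Alpha 170/260 = 65.4% → Team Alpha
Team Alpha wins overall and in every ticket group — no reversal.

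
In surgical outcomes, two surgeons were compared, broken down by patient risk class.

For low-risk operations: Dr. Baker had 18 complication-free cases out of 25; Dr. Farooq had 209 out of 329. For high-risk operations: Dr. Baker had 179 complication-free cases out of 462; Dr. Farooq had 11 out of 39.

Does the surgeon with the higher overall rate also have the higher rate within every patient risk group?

Low-risk: Dr. Baker 18/25 = 72.0%, Dr. Farooq 209/329 = 63.5% → Dr. Baker
High-risk: Dr. Baker 179/462 = 38.7%, Dr. Farooq 11/39 = 28.2% → Dr. Baker
Overall: Dr. Baker 197/487 = 40.5%, Dr. Farooq 220/368 = 59.8% → Dr. Farooq
Dr. Baker wins each patient risk group but Dr. Farooq wins overall — the comparison reverses. Dr. Baker's operations skew toward high-risk, which has a lower base rate.

No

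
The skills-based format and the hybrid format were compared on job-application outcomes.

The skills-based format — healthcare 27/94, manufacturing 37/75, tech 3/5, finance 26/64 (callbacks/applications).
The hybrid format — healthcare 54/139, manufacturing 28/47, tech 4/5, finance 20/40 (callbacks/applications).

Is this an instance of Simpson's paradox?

Healthcare: the skills-based format 27/94 = 28.7%, the hybrid format 54/139 = 38.8% → the hybrid format
Manufacturing: the skills-based format 37/75 = 49.3%, the hybrid format 28/47 = 59.6% → the hybrid format
Tech: the skills-based format 3/5 = 60.0%, the hybrid format 4/5 = 80.0% → the hybrid format
Finance: the skills-based format 26/64 = 40.6%, the hybrid format 20/40 = 50.0% → the hybrid format
Overall: the skills-based format 93/238 = 39.1%, the hybrid format 106/231 = 45.9% → the hybrid format
The hybrid format wins overall and in every industry group — no reversal.

No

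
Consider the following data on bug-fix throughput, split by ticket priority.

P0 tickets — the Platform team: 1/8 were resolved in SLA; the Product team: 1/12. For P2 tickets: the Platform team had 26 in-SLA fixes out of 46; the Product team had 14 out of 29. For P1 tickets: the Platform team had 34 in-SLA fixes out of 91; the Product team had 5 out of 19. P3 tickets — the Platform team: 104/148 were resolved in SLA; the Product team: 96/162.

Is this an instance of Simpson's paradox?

P0: the Platform team 1/8 = 12.5%, the Product team 1/12 = 8.3% → the Platform team
P2: the Platform team 26/46 = 56.5%, the Product team 14/29 = 48.3% → the Platform team
P1: the Platform team 34/91 = 37.4%, the Product team 5/19 = 26.3% → the Platform team
P3: the Platform team 104/148 = 70.3%, the Product team 96/162 = 59.3% → the Platform team
Overall: the Platform team 165/293 = 56.3%, the Product team 116/222 = 52.3% → the Platform team
The Platform team wins overall and in every ticket group — no reversal.

No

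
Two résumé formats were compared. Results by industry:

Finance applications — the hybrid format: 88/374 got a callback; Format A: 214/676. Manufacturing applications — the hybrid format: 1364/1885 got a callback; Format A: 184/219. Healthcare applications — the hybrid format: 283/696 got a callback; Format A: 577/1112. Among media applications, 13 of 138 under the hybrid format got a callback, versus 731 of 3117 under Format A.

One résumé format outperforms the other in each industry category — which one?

Format A

Finance: the hybrid format 88/374 = 23.5%, Format A 214/676 = 31.7% → Format A
Manufacturing: the hybrid format 1364/1885 = 72.4%, Format A 184/219 = 84.0% → Format A
Healthcare: the hybrid format 283/696 = 40.7%, Format A 577/1112 = 51.9% → Format A
Media: the hybrid format 13/138 = 9.4%, Format A 731/3117 = 23.5% → Format A
Format A has the higher rate in all 4 groups.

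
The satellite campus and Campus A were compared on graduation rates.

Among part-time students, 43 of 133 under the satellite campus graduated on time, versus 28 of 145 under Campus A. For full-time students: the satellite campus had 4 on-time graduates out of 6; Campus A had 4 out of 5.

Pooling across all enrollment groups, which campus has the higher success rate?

Part-time: the satellite campus 43/133 = 32.3%, Campus A 28/145 = 19.3% → the satellite campus
Full-time: the satellite campus 4/6 = 66.7%, Campus A 4/5 = 80.0% → Campus A
Overall: the satellite campus 47/139 = 33.8%, Campus A 32/150 = 21.3% → the satellite campus
(Neither sweeps every enrollment group, but the satellite campus has the higher pooled rate.)

the satellite campus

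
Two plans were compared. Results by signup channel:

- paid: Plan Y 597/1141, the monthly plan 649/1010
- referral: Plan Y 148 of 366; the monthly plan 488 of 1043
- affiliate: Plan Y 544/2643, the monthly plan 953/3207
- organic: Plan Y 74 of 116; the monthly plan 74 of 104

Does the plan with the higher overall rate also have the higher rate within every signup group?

Yes

Paid: Plan Y 597/1141 = 52.3%, the monthly plan 649/1010 = 64.3% → the monthly plan
Referral: Plan Y 148/366 = 40.4%, the monthly plan 488/1043 = 46.8% → the monthly plan
Affiliate: Plan Y 544/2643 = 20.6%, the monthly plan 953/3207 = 29.7% → the monthly plan
Organic: Plan Y 74/116 = 63.8%, the monthly plan 74/104 = 71.2% → the monthly plan
Overall: Plan Y 1363/4266 = 32.0%, the monthly plan 2164/5364 = 40.3% → the monthly plan
The monthly plan wins overall and in every signup group — no reversal.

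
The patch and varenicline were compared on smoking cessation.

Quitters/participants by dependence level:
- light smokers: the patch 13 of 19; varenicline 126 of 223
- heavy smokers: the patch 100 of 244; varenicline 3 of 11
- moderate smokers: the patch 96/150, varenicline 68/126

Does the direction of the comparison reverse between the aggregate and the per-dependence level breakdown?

Yes

Light smokers: the patch 13/19 = 68.4%, varenicline 126/223 = 56.5% → the patch
Heavy smokers: the patch 100/244 = 41.0%, varenicline 3/11 = 27.3% → the patch
Moderate smokers: the patch 96/150 = 64.0%, varenicline 68/126 = 54.0% → the patch
Overall: the patch 209/413 = 50.6%, varenicline 197/360 = 54.7% → varenicline
The patch wins each dependence group but varenicline wins overall — the comparison reverses. The patch's participants skew toward heavy smokers, which has a lower base rate.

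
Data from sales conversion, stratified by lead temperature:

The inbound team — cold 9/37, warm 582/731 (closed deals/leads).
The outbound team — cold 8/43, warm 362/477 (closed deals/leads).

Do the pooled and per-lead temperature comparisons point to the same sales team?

Yes

Cold: the inbound team 9/37 = 24.3%, the outbound team 8/43 = 18.6% → the inbound team
Warm: the inbound team 582/731 = 79.6%, the outbound team 362/477 = 75.9% → the inbound team
Overall: the inbound team 591/768 = 77.0%, the outbound team 370/520 = 71.2% → the inbound team
The inbound team wins overall and in every lead group — no reversal.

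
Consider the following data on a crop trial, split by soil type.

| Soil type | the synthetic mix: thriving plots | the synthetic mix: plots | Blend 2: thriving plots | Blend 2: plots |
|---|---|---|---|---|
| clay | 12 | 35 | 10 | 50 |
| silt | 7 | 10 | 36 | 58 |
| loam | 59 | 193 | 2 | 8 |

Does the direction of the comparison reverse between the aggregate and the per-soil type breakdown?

Clay: the synthetic mix 12/35 = 34.3%, Blend 2 10/50 = 20.0% → the synthetic mix
Silt: the synthetic mix 7/10 = 70.0%, Blend 2 36/58 = 62.1% → the synthetic mix
Loam: the synthetic mix 59/193 = 30.6%, Blend 2 2/8 = 25.0% → the synthetic mix
Overall: the synthetic mix 78/238 = 32.8%, Blend 2 48/116 = 41.4% → Blend 2
The synthetic mix wins each soil group but Blend 2 wins overall — the comparison reverses. The synthetic mix's plots skew toward loam, which has a lower base rate.

Yes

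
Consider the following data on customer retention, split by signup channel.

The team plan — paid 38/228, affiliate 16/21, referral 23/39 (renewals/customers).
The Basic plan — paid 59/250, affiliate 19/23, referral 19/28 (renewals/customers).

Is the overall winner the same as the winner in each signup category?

Yes

Paid: the team plan 38/228 = 16.7%, the Basic plan 59/250 = 23.6% → the Basic plan
Affiliate: the team plan 16/21 = 76.2%, the Basic plan 19/23 = 82.6% → the Basic plan
Referral: the team plan 23/39 = 59.0%, the Basic plan 19/28 = 67.9% → the Basic plan
Overall: the team plan 77/288 = 26.7%, the Basic plan 97/301 = 32.2% → the Basic plan
The Basic plan wins overall and in every signup group — no reversal.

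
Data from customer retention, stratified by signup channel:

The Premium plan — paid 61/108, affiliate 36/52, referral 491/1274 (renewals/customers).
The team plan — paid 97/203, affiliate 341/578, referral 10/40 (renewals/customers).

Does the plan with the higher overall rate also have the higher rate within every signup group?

No

Paid: the Premium plan 61/108 = 56.5%, the team plan 97/203 = 47.8% → the Premium plan
Affiliate: the Premium plan 36/52 = 69.2%, the team plan 341/578 = 59.0% → the Premium plan
Referral: the Premium plan 491/1274 = 38.5%, the team plan 10/40 = 25.0% → the Premium plan
Overall: the Premium plan 588/1434 = 41.0%, the team plan 448/821 = 54.6% → the team plan
The Premium plan wins each signup group but the team plan wins overall — the comparison reverses. The Premium plan's customers skew toward referral, which has a lower base rate.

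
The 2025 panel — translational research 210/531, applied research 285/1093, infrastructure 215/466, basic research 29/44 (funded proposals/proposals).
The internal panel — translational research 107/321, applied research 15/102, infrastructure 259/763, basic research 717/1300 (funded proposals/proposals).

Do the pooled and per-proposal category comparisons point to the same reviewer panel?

No

Translational research: the 2025 panel 210/531 = 39.5%, the internal panel 107/321 = 33.3% → the 2025 panel
Applied research: the 2025 panel 285/1093 = 26.1%, the internal panel 15/102 = 14.7% → the 2025 panel
Infrastructure: the 2025 panel 215/466 = 46.1%, the internal panel 259/763 = 33.9% → the 2025 panel
Basic research: the 2025 panel 29/44 = 65.9%, the internal panel 717/1300 = 55.2% → the 2025 panel
Overall: the 2025 panel 739/2134 = 34.6%, the internal panel 1098/2486 = 44.2% → the internal panel
The 2025 panel wins each proposal group but the internal panel wins overall — the comparison reverses. The 2025 panel's proposals skew toward applied research, which has a lower base rate.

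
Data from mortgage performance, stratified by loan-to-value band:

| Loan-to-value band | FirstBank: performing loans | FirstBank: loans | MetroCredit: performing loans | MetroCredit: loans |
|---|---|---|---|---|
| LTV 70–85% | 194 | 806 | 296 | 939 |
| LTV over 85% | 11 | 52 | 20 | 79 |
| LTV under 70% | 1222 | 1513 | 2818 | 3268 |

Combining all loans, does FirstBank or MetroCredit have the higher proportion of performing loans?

LTV 70–85%: FirstBank 194/806 = 24.1%, MetroCredit 296/939 = 31.5% → MetroCredit
LTV over 85%: FirstBank 11/52 = 21.2%, MetroCredit 20/79 = 25.3% → MetroCredit
LTV under 70%: FirstBank 1222/1513 = 80.8%, MetroCredit 2818/3268 = 86.2% → MetroCredit
Overall: FirstBank 1427/2371 = 60.2%, MetroCredit 3134/4286 = 73.1% → MetroCredit

MetroCredit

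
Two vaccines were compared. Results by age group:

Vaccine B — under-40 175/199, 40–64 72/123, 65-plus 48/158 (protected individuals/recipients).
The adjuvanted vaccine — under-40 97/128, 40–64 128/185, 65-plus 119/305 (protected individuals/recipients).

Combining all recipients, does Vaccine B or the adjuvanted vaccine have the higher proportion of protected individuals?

Vaccine B

Under-40: Vaccine B 175/199 = 87.9%, the adjuvanted vaccine 97/128 = 75.8% → Vaccine B
40–64: Vaccine B 72/123 = 58.5%, the adjuvanted vaccine 128/185 = 69.2% → the adjuvanted vaccine
65-plus: Vaccine B 48/158 = 30.4%, the adjuvanted vaccine 119/305 = 39.0% → the adjuvanted vaccine
Overall: Vaccine B 295/480 = 61.5%, the adjuvanted vaccine 344/618 = 55.7% → Vaccine B
(Neither sweeps every age group, but Vaccine B has the higher pooled rate.)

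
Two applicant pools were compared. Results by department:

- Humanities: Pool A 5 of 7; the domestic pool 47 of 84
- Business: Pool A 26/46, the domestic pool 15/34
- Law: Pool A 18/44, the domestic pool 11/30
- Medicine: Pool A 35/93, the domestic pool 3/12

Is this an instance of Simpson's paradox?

Humanities: Pool A 5/7 = 71.4%, the domestic pool 47/84 = 56.0% → Pool A
Business: Pool A 26/46 = 56.5%, the domestic pool 15/34 = 44.1% → Pool A
Law: Pool A 18/44 = 40.9%, the domestic pool 11/30 = 36.7% → Pool A
Medicine: Pool A 35/93 = 37.6%, the domestic pool 3/12 = 25.0% → Pool A
Overall: Pool A 84/190 = 44.2%, the domestic pool 76/160 = 47.5% → the domestic pool
Pool A wins each department group but the domestic pool wins overall — the comparison reverses. Pool A's applicants skew toward Medicine, which has a lower base rate.

Yes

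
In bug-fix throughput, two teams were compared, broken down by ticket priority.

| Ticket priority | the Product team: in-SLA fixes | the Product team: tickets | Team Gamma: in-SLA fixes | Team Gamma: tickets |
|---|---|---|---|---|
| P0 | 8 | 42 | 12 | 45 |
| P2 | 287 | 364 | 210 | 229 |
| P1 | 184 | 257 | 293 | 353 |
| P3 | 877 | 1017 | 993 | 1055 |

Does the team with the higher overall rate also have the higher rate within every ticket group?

P0: the Product team 8/42 = 19.0%, Team Gamma 12/45 = 26.7% → Team Gamma
P2: the Product team 287/364 = 78.8%, Team Gamma 210/229 = 91.7% → Team Gamma
P1: the Product team 184/257 = 71.6%, Team Gamma 293/353 = 83.0% → Team Gamma
P3: the Product team 877/1017 = 86.2%, Team Gamma 993/1055 = 94.1% → Team Gamma
Overall: the Product team 1356/1680 = 80.7%, Team Gamma 1508/1682 = 89.7% → Team Gamma
Team Gamma wins overall and in every ticket group — no reversal.

Yes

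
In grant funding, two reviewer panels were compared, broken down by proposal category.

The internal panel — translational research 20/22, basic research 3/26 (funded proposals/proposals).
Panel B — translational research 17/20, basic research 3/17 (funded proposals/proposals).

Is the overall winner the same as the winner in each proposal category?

No

Translational research: the internal panel 20/22 = 90.9%, Panel B 17/20 = 85.0% → the internal panel
Basic research: the internal panel 3/26 = 11.5%, Panel B 3/17 = 17.6% → Panel B
Overall: the internal panel 23/48 = 47.9%, Panel B 20/37 = 54.1% → Panel B
Neither sweeps: the internal panel wins 1 of 2 groups, Panel B wins 1. Panel B wins overall but not every group — no Simpson reversal.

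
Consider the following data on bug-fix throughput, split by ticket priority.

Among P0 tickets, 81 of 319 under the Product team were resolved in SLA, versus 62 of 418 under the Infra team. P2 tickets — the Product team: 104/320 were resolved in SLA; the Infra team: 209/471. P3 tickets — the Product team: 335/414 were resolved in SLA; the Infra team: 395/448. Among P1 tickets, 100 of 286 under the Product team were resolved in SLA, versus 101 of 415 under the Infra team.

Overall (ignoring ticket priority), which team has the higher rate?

P0: the Product team 81/319 = 25.4%, the Infra team 62/418 = 14.8% → the Product team
P2: the Product team 104/320 = 32.5%, the Infra team 209/471 = 44.4% → the Infra team
P3: the Product team 335/414 = 80.9%, the Infra team 395/448 = 88.2% → the Infra team
P1: the Product team 100/286 = 35.0%, the Infra team 101/415 = 24.3% → the Product team
Overall: the Product team 620/1339 = 46.3%, the Infra team 767/1752 = 43.8% → the Product team
(Neither sweeps every ticket group, but the Product team has the higher pooled rate.)

the Product team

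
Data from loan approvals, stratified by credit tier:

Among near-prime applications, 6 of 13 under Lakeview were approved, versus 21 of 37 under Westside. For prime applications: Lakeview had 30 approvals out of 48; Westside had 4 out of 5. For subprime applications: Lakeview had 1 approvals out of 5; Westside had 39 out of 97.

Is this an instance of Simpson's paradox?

Yes

Near-prime: Lakeview 6/13 = 46.2%, Westside 21/37 = 56.8% → Westside
Prime: Lakeview 30/48 = 62.5%, Westside 4/5 = 80.0% → Westside
Subprime: Lakeview 1/5 = 20.0%, Westside 39/97 = 40.2% → Westside
Overall: Lakeview 37/66 = 56.1%, Westside 64/139 = 46.0% → Lakeview
Westside wins each credit group but Lakeview wins overall — the comparison reverses. Westside's applications skew toward subprime, which has a lower base rate.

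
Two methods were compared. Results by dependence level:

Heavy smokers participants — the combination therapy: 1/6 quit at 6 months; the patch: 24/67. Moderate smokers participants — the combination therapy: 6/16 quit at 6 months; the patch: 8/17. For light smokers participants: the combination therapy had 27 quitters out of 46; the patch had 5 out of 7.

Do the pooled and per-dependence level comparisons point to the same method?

No

Heavy smokers: the combination therapy 1/6 = 16.7%, the patch 24/67 = 35.8% → the patch
Moderate smokers: the combination therapy 6/16 = 37.5%, the patch 8/17 = 47.1% → the patch
Light smokers: the combination therapy 27/46 = 58.7%, the patch 5/7 = 71.4% → the patch
Overall: the combination therapy 34/68 = 50.0%, the patch 37/91 = 40.7% → the combination therapy
The patch wins each dependence group but the combination therapy wins overall — the comparison reverses. The patch's participants skew toward heavy smokers, which has a lower base rate.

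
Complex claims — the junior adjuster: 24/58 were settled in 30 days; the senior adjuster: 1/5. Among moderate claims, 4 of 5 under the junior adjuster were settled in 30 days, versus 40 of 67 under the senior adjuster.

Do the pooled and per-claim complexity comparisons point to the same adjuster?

Complex: the junior adjuster 24/58 = 41.4%, the senior adjuster 1/5 = 20.0% → the junior adjuster
Moderate: the junior adjuster 4/5 = 80.0%, the senior adjuster 40/67 = 59.7% → the junior adjuster
Overall: the junior adjuster 28/63 = 44.4%, the senior adjuster 41/72 = 56.9% → the senior adjuster
The junior adjuster wins each claim group but the senior adjuster wins overall — the comparison reverses. The junior adjuster's claims skew toward complex, which has a lower base rate.

No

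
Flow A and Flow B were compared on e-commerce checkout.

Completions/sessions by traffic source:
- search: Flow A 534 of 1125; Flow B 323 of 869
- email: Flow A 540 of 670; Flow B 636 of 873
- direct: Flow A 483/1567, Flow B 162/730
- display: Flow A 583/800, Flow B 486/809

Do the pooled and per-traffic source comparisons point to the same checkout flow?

Search: Flow A 534/1125 = 47.5%, Flow B 323/869 = 37.2% → Flow A
Email: Flow A 540/670 = 80.6%, Flow B 636/873 = 72.9% → Flow A
Direct: Flow A 483/1567 = 30.8%, Flow B 162/730 = 22.2% → Flow A
Display: Flow A 583/800 = 72.9%, Flow B 486/809 = 60.1% → Flow A
Overall: Flow A 2140/4162 = 51.4%, Flow B 1607/3281 = 49.0% → Flow A
Flow A wins overall and in every traffic group — no reversal.

Yes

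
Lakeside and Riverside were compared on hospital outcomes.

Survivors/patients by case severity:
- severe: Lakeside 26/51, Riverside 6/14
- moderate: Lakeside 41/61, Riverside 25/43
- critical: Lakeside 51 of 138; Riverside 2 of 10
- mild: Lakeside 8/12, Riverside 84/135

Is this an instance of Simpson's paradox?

Yes

Severe: Lakeside 26/51 = 51.0%, Riverside 6/14 = 42.9% → Lakeside
Moderate: Lakeside 41/61 = 67.2%, Riverside 25/43 = 58.1% → Lakeside
Critical: Lakeside 51/138 = 37.0%, Riverside 2/10 = 20.0% → Lakeside
Mild: Lakeside 8/12 = 66.7%, Riverside 84/135 = 62.2% → Lakeside
Overall: Lakeside 126/262 = 48.1%, Riverside 117/202 = 57.9% → Riverside
Lakeside wins each case group but Riverside wins overall — the comparison reverses. Lakeside's patients skew toward critical, which has a lower base rate.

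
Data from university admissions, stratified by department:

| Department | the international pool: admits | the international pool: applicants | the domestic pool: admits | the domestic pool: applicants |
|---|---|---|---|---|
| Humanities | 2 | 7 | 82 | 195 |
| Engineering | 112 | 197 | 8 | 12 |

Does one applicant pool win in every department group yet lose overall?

Humanities: the international pool 2/7 = 28.6%, the domestic pool 82/195 = 42.1% → the domestic pool
Engineering: the international pool 112/197 = 56.9%, the domestic pool 8/12 = 66.7% → the domestic pool
Overall: the international pool 114/204 = 55.9%, the domestic pool 90/207 = 43.5% → the international pool
The domestic pool wins each department group but the international pool wins overall — the comparison reverses. The domestic pool's applicants skew toward Humanities, which has a lower base rate.

Yes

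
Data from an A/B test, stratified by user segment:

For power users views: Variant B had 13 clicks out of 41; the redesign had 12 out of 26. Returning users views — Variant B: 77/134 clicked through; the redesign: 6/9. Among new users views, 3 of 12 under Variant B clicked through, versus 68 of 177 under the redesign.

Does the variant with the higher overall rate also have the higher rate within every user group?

Power users: Variant B 13/41 = 31.7%, the redesign 12/26 = 46.2% → the redesign
Returning users: Variant B 77/134 = 57.5%, the redesign 6/9 = 66.7% → the redesign
New users: Variant B 3/12 = 25.0%, the redesign 68/177 = 38.4% → the redesign
Overall: Variant B 93/187 = 49.7%, the redesign 86/212 = 40.6% → Variant B
The redesign wins each user group but Variant B wins overall — the comparison reverses. The redesign's views skew toward new users, which has a lower base rate.

No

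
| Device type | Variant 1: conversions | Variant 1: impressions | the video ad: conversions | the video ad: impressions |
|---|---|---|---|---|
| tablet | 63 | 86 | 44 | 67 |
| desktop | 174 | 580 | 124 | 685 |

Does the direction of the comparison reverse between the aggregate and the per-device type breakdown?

No

Tablet: Variant 1 63/86 = 73.3%, the video ad 44/67 = 65.7% → Variant 1
Desktop: Variant 1 174/580 = 30.0%, the video ad 124/685 = 18.1% → Variant 1
Overall: Variant 1 237/666 = 35.6%, the video ad 168/752 = 22.3% → Variant 1
Variant 1 wins overall and in every device group — no reversal.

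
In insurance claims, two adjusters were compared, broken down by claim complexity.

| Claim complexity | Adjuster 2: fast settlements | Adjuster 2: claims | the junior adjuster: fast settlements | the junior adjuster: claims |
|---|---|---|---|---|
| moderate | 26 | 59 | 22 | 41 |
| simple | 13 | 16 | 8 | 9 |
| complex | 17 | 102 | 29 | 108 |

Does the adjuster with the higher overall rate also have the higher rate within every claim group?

Yes

Moderate: Adjuster 2 26/59 = 44.1%, the junior adjuster 22/41 = 53.7% → the junior adjuster
Simple: Adjuster 2 13/16 = 81.2%, the junior adjuster 8/9 = 88.9% → the junior adjuster
Complex: Adjuster 2 17/102 = 16.7%, the junior adjuster 29/108 = 26.9% → the junior adjuster
Overall: Adjuster 2 56/177 = 31.6%, the junior adjuster 59/158 = 37.3% → the junior adjuster
The junior adjuster wins overall and in every claim group — no reversal.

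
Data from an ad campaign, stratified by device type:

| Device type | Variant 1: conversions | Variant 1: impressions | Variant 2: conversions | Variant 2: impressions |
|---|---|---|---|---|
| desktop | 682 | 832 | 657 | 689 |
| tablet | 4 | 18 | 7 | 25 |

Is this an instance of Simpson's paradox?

Desktop: Variant 1 682/832 = 82.0%, Variant 2 657/689 = 95.4% → Variant 2
Tablet: Variant 1 4/18 = 22.2%, Variant 2 7/25 = 28.0% → Variant 2
Overall: Variant 1 686/850 = 80.7%, Variant 2 664/714 = 93.0% → Variant 2
Variant 2 wins overall and in every device group — no reversal.

No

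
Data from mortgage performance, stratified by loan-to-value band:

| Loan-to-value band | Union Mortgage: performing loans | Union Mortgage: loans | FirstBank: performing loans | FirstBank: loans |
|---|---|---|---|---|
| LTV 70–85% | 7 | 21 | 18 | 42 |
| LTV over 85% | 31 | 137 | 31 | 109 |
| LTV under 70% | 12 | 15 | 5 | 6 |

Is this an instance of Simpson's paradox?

No

LTV 70–85%: Union Mortgage 7/21 = 33.3%, FirstBank 18/42 = 42.9% → FirstBank
LTV over 85%: Union Mortgage 31/137 = 22.6%, FirstBank 31/109 = 28.4% → FirstBank
LTV under 70%: Union Mortgage 12/15 = 80.0%, FirstBank 5/6 = 83.3% → FirstBank
Overall: Union Mortgage 50/173 = 28.9%, FirstBank 54/157 = 34.4% → FirstBank
FirstBank wins overall and in every loan-to-value group — no reversal.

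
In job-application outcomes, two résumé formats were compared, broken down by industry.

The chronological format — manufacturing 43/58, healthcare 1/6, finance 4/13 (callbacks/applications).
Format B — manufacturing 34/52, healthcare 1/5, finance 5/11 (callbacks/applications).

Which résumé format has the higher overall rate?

the chronological format

Manufacturing: the chronological format 43/58 = 74.1%, Format B 34/52 = 65.4% → the chronological format
Healthcare: the chronological format 1/6 = 16.7%, Format B 1/5 = 20.0% → Format B
Finance: the chronological format 4/13 = 30.8%, Format B 5/11 = 45.5% → Format B
Overall: the chronological format 48/77 = 62.3%, Format B 40/68 = 58.8% → the chronological format
(Neither sweeps every industry group, but the chronological format has the higher pooled rate.)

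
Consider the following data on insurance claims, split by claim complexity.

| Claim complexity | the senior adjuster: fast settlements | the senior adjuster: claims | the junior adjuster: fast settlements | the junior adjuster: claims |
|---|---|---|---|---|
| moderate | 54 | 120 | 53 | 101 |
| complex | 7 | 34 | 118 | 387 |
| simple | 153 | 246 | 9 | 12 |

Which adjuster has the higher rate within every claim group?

Moderate: the senior adjuster 54/120 = 45.0%, the junior adjuster 53/101 = 52.5% → the junior adjuster
Complex: the senior adjuster 7/34 = 20.6%, the junior adjuster 118/387 = 30.5% → the junior adjuster
Simple: the senior adjuster 153/246 = 62.2%, the junior adjuster 9/12 = 75.0% → the junior adjuster
The junior adjuster has the higher rate in all 3 groups.

the junior adjuster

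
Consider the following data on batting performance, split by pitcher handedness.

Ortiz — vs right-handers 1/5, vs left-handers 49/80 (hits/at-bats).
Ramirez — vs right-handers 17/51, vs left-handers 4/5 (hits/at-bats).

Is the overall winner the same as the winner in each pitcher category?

No

Vs right-handers: Ortiz 1/5 = 20.0%, Ramirez 17/51 = 33.3% → Ramirez
Vs left-handers: Ortiz 49/80 = 61.2%, Ramirez 4/5 = 80.0% → Ramirez
Overall: Ortiz 50/85 = 58.8%, Ramirez 21/56 = 37.5% → Ortiz
Ramirez wins each pitcher group but Ortiz wins overall — the comparison reverses. Ramirez's at-bats skew toward vs right-handers, which has a lower base rate.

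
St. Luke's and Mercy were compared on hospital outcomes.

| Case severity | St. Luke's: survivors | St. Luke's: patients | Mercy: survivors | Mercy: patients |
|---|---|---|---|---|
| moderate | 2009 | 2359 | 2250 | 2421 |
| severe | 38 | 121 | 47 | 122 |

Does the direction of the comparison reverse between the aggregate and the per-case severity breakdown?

Moderate: St. Luke's 2009/2359 = 85.2%, Mercy 2250/2421 = 92.9% → Mercy
Severe: St. Luke's 38/121 = 31.4%, Mercy 47/122 = 38.5% → Mercy
Overall: St. Luke's 2047/2480 = 82.5%, Mercy 2297/2543 = 90.3% → Mercy
Mercy wins overall and in every case group — no reversal.

No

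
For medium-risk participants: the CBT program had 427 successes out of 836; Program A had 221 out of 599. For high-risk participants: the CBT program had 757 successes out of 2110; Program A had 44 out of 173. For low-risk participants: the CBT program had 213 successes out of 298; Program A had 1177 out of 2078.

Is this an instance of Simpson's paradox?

Yes

Medium-risk: the CBT program 427/836 = 51.1%, Program A 221/599 = 36.9% → the CBT program
High-risk: the CBT program 757/2110 = 35.9%, Program A 44/173 = 25.4% → the CBT program
Low-risk: the CBT program 213/298 = 71.5%, Program A 1177/2078 = 56.6% → the CBT program
Overall: the CBT program 1397/3244 = 43.1%, Program A 1442/2850 = 50.6% → Program A
The CBT program wins each risk group but Program A wins overall — the comparison reverses. The CBT program's participants skew toward high-risk, which has a lower base rate.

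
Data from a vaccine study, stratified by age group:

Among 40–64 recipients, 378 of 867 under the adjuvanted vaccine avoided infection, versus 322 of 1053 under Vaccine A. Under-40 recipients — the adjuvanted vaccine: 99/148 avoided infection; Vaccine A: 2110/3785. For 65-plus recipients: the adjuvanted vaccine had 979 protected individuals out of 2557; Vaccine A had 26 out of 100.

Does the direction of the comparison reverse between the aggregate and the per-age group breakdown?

Yes

40–64: the adjuvanted vaccine 378/867 = 43.6%, Vaccine A 322/1053 = 30.6% → the adjuvanted vaccine
Under-40: the adjuvanted vaccine 99/148 = 66.9%, Vaccine A 2110/3785 = 55.7% → the adjuvanted vaccine
65-plus: the adjuvanted vaccine 979/2557 = 38.3%, Vaccine A 26/100 = 26.0% → the adjuvanted vaccine
Overall: the adjuvanted vaccine 1456/3572 = 40.8%, Vaccine A 2458/4938 = 49.8% → Vaccine A
The adjuvanted vaccine wins each age group but Vaccine A wins overall — the comparison reverses. The adjuvanted vaccine's recipients skew toward 65-plus, which has a lower base rate.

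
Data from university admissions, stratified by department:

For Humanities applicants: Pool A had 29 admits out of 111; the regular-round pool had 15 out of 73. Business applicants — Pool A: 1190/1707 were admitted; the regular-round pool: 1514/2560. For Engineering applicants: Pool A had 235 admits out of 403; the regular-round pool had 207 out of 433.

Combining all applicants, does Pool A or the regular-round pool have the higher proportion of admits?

Humanities: Pool A 29/111 = 26.1%, the regular-round pool 15/73 = 20.5% → Pool A
Business: Pool A 1190/1707 = 69.7%, the regular-round pool 1514/2560 = 59.1% → Pool A
Engineering: Pool A 235/403 = 58.3%, the regular-round pool 207/433 = 47.8% → Pool A
Overall: Pool A 1454/2221 = 65.5%, the regular-round pool 1736/3066 = 56.6% → Pool A

Pool A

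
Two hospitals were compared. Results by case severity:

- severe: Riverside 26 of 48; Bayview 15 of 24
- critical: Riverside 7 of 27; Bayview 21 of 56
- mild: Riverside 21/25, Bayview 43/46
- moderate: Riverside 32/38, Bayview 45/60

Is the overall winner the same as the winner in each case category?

Severe: Riverside 26/48 = 54.2%, Bayview 15/24 = 62.5% → Bayview
Critical: Riverside 7/27 = 25.9%, Bayview 21/56 = 37.5% → Bayview
Mild: Riverside 21/25 = 84.0%, Bayview 43/46 = 93.5% → Bayview
Moderate: Riverside 32/38 = 84.2%, Bayview 45/60 = 75.0% → Riverside
Overall: Riverside 86/138 = 62.3%, Bayview 124/186 = 66.7% → Bayview
Neither sweeps: Riverside wins 1 of 4 groups, Bayview wins 3. Bayview wins overall but not every group — no Simpson reversal.

No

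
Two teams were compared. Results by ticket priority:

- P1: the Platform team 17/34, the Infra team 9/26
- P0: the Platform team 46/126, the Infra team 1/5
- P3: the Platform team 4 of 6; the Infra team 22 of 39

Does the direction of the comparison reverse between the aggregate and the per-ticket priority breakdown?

P1: the Platform team 17/34 = 50.0%, the Infra team 9/26 = 34.6% → the Platform team
P0: the Platform team 46/126 = 36.5%, the Infra team 1/5 = 20.0% → the Platform team
P3: the Platform team 4/6 = 66.7%, the Infra team 22/39 = 56.4% → the Platform team
Overall: the Platform team 67/166 = 40.4%, the Infra team 32/70 = 45.7% → the Infra team
The Platform team wins each ticket group but the Infra team wins overall — the comparison reverses. The Platform team's tickets skew toward P0, which has a lower base rate.

Yes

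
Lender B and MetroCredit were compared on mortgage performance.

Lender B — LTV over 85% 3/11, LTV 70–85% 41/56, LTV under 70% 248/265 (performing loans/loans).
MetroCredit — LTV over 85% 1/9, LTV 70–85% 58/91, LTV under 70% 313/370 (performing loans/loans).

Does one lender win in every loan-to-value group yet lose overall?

LTV over 85%: Lender B 3/11 = 27.3%, MetroCredit 1/9 = 11.1% → Lender B
LTV 70–85%: Lender B 41/56 = 73.2%, MetroCredit 58/91 = 63.7% → Lender B
LTV under 70%: Lender B 248/265 = 93.6%, MetroCredit 313/370 = 84.6% → Lender B
Overall: Lender B 292/332 = 88.0%, MetroCredit 372/470 = 79.1% → Lender B
Lender B wins overall and in every loan-to-value group — no reversal.

No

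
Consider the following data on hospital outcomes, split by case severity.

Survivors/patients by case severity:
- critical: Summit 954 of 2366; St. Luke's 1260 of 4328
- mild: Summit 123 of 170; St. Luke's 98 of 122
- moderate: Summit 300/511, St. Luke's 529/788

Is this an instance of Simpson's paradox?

No

Critical: Summit 954/2366 = 40.3%, St. Luke's 1260/4328 = 29.1% → Summit
Mild: Summit 123/170 = 72.4%, St. Luke's 98/122 = 80.3% → St. Luke's
Moderate: Summit 300/511 = 58.7%, St. Luke's 529/788 = 67.1% → St. Luke's
Overall: Summit 1377/3047 = 45.2%, St. Luke's 1887/5238 = 36.0% → Summit
Neither sweeps: Summit wins 1 of 3 groups, St. Luke's wins 2. Summit wins overall but not every group — no Simpson reversal.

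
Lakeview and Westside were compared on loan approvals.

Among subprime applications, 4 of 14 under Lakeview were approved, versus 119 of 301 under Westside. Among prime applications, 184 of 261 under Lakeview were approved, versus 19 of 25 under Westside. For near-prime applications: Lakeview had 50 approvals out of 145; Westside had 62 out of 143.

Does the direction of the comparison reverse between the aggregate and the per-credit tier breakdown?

Yes

Subprime: Lakeview 4/14 = 28.6%, Westside 119/301 = 39.5% → Westside
Prime: Lakeview 184/261 = 70.5%, Westside 19/25 = 76.0% → Westside
Near-prime: Lakeview 50/145 = 34.5%, Westside 62/143 = 43.4% → Westside
Overall: Lakeview 238/420 = 56.7%, Westside 200/469 = 42.6% → Lakeview
Westside wins each credit group but Lakeview wins overall — the comparison reverses. Westside's applications skew toward subprime, which has a lower base rate.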